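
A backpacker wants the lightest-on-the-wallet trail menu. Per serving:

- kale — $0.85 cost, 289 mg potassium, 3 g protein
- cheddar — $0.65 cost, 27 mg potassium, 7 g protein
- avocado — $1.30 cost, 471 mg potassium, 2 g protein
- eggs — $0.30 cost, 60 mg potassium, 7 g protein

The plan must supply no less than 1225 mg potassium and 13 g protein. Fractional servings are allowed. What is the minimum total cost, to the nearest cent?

An LP optimum is at a vertex; with two nutrient constraints at most two foods are used. Check each candidate.
kale only: max(1225/289, 13/3) = 4.333 servings → $3.68.
cheddar only: max(1225/27, 13/7) = 45.37 servings → $29.49.
avocado only: max(1225/471, 13/2) = 6.5 servings → $8.45.
eggs only: max(1225/60, 13/7) = 20.42 servings → $6.12.
kale + cheddar with both tight: 4.235 servings and 0.04222 servings → $3.63.
kale + avocado: the both-tight solution has a negative serving — not a feasible corner.
kale + eggs with both tight: 4.23 servings and 0.04449 servings → $3.61.
cheddar + avocado with both tight: 1.133 servings and 2.536 servings → $4.03.
cheddar + eggs: intersection lies outside the first quadrant.
avocado + eggs with both tight: 2.454 servings and 1.156 servings → $3.54.
So the least-cost plan costs $3.54.

$3.54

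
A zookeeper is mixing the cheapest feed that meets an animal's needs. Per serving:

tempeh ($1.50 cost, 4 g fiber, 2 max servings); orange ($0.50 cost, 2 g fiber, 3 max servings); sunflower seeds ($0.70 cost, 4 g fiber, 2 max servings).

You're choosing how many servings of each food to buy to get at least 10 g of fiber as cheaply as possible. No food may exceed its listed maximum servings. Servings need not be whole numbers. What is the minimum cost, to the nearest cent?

$1.90

Cost per g of fiber: sunflower seeds $0.1750, orange $0.2500, tempeh $0.3750.
Take 2 servings of sunflower seeds: +8.0 g fiber for $1.40 (total $1.40, still need 2.0 g).
Take 1 serving of orange: +2.0 g fiber for $0.50 (total $1.90, still need 0.0 g).
Filling from the cheapest source first is optimal under one linear minimum: $1.90.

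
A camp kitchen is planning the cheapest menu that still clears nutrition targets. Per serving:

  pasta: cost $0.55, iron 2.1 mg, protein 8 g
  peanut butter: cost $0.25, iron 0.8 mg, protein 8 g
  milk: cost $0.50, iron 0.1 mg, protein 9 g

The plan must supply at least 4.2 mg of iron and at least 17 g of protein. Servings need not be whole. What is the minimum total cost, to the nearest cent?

The cheapest plan sits at a corner of the feasible region — with two constraints it uses at most two foods.
pasta only: max(4.2/2.1, 17/8) = 2.125 servings → $1.17.
peanut butter only: max(4.2/0.8, 17/8) = 5.25 servings → $1.31.
milk only: max(4.2/0.1, 17/9) = 42 servings → $21.00.
pasta + peanut butter with both tight: 1.923 servings and 0.2019 servings → $1.11.
pasta + milk with both tight: 1.994 servings and 0.116 servings → $1.15.
peanut butter + milk: intersection lies outside the first quadrant.
So the least-cost plan costs $1.11.

$1.11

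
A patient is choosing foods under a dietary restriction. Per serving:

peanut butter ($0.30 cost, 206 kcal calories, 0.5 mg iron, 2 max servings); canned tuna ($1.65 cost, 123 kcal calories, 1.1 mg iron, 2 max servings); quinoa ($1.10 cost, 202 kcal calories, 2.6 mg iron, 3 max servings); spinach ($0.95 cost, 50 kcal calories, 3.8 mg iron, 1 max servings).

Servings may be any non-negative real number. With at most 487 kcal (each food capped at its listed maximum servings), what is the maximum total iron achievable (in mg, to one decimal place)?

9.4 mg

Iron per kcal: spinach 0.076, quinoa 0.01287, canned tuna 0.008943, peanut butter 0.002427.
Take 1 serving of spinach: uses 50 kcal, +3.8 mg iron (running total 3.8 mg).
Take 2.163 servings of quinoa: uses 437 kcal, +5.6 mg iron (running total 9.4 mg).
Filling greedily by iron-per-kcal is optimal for one linear limit, giving 9.4 mg.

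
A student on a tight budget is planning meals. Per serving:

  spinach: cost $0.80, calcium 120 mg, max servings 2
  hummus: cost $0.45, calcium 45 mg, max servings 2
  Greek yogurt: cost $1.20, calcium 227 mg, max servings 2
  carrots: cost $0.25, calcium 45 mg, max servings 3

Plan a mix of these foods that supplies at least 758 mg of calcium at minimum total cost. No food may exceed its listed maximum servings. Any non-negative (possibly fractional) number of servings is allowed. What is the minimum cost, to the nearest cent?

Cost per mg of calcium: Greek yogurt $0.0053, carrots $0.0056, spinach $0.0067, hummus $0.0100.
Take 2 servings of Greek yogurt: +454.0 mg calcium for $2.40 (total $2.40, still need 304.0 mg).
Take 3 servings of carrots: +135.0 mg calcium for $0.75 (total $3.15, still need 169.0 mg).
Take 1.408 servings of spinach: +169.0 mg calcium for $1.13 (total $4.28, still need 0.0 mg).
Filling from the cheapest source first is optimal under one linear minimum: $4.28.

$4.28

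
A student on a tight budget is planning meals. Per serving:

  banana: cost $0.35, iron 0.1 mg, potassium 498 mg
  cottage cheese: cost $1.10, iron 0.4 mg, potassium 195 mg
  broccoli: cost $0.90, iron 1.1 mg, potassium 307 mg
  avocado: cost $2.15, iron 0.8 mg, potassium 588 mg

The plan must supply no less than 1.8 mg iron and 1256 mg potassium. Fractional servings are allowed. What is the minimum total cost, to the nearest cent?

At the optimum either one food covers both requirements or two foods hit both targets exactly; no other combination can be cheaper.
banana only: max(1.8/0.1, 1256/498) = 18 servings → $6.30.
cottage cheese only: max(1.8/0.4, 1256/195) = 6.441 servings → $7.09.
broccoli only: max(1.8/1.1, 1256/307) = 4.091 servings → $3.68.
avocado only: max(1.8/0.8, 1256/588) = 2.25 servings → $4.84.
banana + cottage cheese with both tight: 0.8425 servings and 4.289 servings → $5.01.
banana + broccoli with both tight: 1.603 servings and 1.491 servings → $1.90.
banana + avocado with both targets exact would need a negative amount; discard.
cottage cheese + broccoli: intersection lies outside the first quadrant.
cottage cheese + avocado with both tight: 0.6768 servings and 1.912 servings → $4.85.
broccoli + avocado with both tight: 0.1336 servings and 2.066 servings → $4.56.
Cheapest feasible corner: $1.90.

$1.90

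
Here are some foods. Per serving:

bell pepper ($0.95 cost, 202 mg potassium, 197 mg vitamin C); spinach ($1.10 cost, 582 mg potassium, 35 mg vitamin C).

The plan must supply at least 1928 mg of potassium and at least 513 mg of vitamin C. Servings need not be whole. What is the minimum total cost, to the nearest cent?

Compare the cost at each extreme point of the feasible region.
bell pepper only: max(1928/202, 513/197) = 9.545 servings → $9.07.
spinach only: max(1928/582, 513/35) = 14.66 servings → $16.12.
bell pepper + spinach with both tight: 2.148 servings and 2.567 servings → $4.86.
So the least-cost plan costs $4.86.

$4.86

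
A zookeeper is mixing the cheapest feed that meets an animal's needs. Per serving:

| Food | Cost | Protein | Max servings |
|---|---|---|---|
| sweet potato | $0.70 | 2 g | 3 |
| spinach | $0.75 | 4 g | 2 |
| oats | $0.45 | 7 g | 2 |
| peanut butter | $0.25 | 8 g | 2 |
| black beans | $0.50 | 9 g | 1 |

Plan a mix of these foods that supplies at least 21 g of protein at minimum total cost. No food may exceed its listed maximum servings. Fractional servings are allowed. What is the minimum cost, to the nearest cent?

$0.78

Cost per g of protein: peanut butter $0.0312, black beans $0.0556, oats $0.0643, spinach $0.1875, sweet potato $0.3500.
Take 2 servings of peanut butter: +16.0 g protein for $0.50 (total $0.50, still need 5.0 g).
Take 0.5556 servings of black beans: +5.0 g protein for $0.28 (total $0.78, still need 0.0 g).
Filling from the cheapest source first is optimal under one linear minimum: $0.78.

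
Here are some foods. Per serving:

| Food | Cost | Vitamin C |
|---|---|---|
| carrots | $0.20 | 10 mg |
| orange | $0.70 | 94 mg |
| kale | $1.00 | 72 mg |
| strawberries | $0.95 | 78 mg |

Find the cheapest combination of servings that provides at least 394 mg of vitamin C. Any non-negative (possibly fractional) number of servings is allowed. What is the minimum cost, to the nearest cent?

$2.93

Cost per mg of vitamin C: orange $0.0074, strawberries $0.0122, kale $0.0139, carrots $0.0200.
With no serving limits, use only orange: 394 mg / 94 mg = 4.191 servings × $0.70 = $2.93.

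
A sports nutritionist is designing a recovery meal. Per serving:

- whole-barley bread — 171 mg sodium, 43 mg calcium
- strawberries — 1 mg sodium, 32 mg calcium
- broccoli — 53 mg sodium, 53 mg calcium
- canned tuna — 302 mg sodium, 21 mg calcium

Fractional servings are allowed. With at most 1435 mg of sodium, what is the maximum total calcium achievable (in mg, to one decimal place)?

45920.0 mg

Calcium per mg sodium: strawberries 32, broccoli 1, whole-barley bread 0.2515, canned tuna 0.06954.
With no serving limits, spend the whole sodium allowance on strawberries: 1435 mg / 1 mg × 32 mg = 45920.0 mg.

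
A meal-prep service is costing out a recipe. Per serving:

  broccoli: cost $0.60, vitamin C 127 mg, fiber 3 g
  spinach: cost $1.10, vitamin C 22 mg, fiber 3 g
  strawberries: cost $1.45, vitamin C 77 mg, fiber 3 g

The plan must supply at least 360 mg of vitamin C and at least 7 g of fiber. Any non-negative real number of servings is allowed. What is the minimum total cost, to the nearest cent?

The cheapest plan sits at a corner of the feasible region — with two constraints it uses at most two foods.
broccoli only: max(360/127, 7/3) = 2.835 servings → $1.70.
spinach only: max(360/22, 7/3) = 16.36 servings → $18.00.
strawberries only: max(360/77, 7/3) = 4.675 servings → $6.78.
broccoli + spinach with both targets exact would need a negative amount; discard.
broccoli + strawberries: the both-tight solution has a negative serving — not a feasible corner.
spinach + strawberries: intersection lies outside the first quadrant.
Cheapest feasible corner: $1.70.

$1.70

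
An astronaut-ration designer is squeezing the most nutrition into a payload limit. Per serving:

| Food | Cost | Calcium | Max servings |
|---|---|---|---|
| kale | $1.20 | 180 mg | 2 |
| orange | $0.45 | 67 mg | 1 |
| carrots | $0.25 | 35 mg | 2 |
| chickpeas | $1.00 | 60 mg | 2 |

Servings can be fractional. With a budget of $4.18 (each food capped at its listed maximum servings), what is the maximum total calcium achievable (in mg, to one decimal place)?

546.8 mg

Calcium per dollar: kale 150, orange 148.9, carrots 140, chickpeas 60.
Take 2 servings of kale: spends $2.40, +360.0 mg calcium (running total 360.0 mg).
Take 1 serving of orange: spends $0.45, +67.0 mg calcium (running total 427.0 mg).
Take 2 servings of carrots: spends $0.50, +70.0 mg calcium (running total 497.0 mg).
Take 0.83 servings of chickpeas: spends $0.83, +49.8 mg calcium (running total 546.8 mg).
Greedy by best ratio exhausts the cost allowance optimally: 546.8 mg.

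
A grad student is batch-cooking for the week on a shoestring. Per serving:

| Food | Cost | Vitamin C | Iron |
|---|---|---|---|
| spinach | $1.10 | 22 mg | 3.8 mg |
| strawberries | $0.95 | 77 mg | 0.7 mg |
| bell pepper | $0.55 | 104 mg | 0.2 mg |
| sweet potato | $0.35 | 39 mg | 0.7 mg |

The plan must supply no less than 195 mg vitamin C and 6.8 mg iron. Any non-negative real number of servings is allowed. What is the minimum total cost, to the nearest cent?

$2.62

With two linear requirements the optimum uses one or two foods; enumerate the corners.
spinach only: max(195/22, 6.8/3.8) = 8.864 servings → $9.75.
strawberries only: max(195/77, 6.8/0.7) = 9.714 servings → $9.23.
bell pepper only: max(195/104, 6.8/0.2) = 34 servings → $18.70.
sweet potato only: max(195/39, 6.8/0.7) = 9.714 servings → $3.40.
spinach + strawberries with both tight: 1.396 servings and 2.133 servings → $3.56.
spinach + bell pepper with both tight: 1.71 servings and 1.513 servings → $2.71.
spinach + sweet potato with both tight: 0.9691 servings and 4.453 servings → $2.62.
strawberries + bell pepper: intersection lies outside the first quadrant.
strawberries + sweet potato: the both-tight solution has a negative serving — not a feasible corner.
bell pepper + sweet potato: intersection lies outside the first quadrant.
The minimum over all feasible corners is $2.62.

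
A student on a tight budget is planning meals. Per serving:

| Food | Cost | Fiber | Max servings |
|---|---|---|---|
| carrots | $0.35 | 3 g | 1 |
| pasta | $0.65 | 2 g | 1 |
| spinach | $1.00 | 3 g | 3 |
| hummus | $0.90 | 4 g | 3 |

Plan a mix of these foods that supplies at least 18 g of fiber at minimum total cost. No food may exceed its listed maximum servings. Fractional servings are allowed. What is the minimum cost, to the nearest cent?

$4.03

Cost per g of fiber: carrots $0.1167, hummus $0.2250, pasta $0.3250, spinach $0.3333.
Take 1 serving of carrots: +3.0 g fiber for $0.35 (total $0.35, still need 15.0 g).
Take 3 servings of hummus: +12.0 g fiber for $2.70 (total $3.05, still need 3.0 g).
Take 1 serving of pasta: +2.0 g fiber for $0.65 (total $3.70, still need 1.0 g).
Take 0.3333 servings of spinach: +1.0 g fiber for $0.33 (total $4.03, still need 0.0 g).
Filling from the cheapest source first is optimal under one linear minimum: $4.03.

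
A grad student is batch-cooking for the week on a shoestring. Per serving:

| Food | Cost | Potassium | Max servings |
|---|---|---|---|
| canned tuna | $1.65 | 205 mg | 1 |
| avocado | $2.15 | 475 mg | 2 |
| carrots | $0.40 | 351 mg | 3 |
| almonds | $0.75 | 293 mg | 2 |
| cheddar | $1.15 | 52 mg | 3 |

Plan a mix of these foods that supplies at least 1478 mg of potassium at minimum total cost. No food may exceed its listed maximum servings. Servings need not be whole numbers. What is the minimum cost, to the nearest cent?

Cost per mg of potassium: carrots $0.0011, almonds $0.0026, avocado $0.0045, canned tuna $0.0080, cheddar $0.0221.
Take 3 servings of carrots: +1053.0 mg potassium for $1.20 (total $1.20, still need 425.0 mg).
Take 1.451 servings of almonds: +425.0 mg potassium for $1.09 (total $2.29, still need 0.0 mg).
Filling from the cheapest source first is optimal under one linear minimum: $2.29.

$2.29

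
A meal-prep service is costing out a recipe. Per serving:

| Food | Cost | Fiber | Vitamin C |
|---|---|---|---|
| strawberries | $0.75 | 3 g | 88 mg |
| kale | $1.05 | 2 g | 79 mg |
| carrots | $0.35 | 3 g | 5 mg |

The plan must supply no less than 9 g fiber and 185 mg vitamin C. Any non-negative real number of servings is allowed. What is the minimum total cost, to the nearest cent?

This is a tiny linear program; its minimum lies at a vertex of the feasible set. List the vertices and price them.
strawberries only: max(9/3, 185/88) = 3 servings → $2.25.
kale only: max(9/2, 185/79) = 4.5 servings → $4.72.
carrots only: max(9/3, 185/5) = 37 servings → $12.95.
strawberries + kale with both targets exact would need a negative amount; discard.
strawberries + carrots with both tight: 2.048 servings and 0.9518 servings → $1.87.
kale + carrots with both tight: 2.247 servings and 1.502 servings → $2.88.
So the least-cost plan costs $1.87.

$1.87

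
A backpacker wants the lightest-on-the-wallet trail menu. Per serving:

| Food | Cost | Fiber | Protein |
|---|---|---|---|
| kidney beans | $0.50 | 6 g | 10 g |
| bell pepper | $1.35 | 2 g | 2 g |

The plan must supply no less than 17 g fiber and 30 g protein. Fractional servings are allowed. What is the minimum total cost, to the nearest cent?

$1.50

A basic optimal solution has at most two foods positive. Try each food alone and each pair with both targets met exactly.
kidney beans only: max(17/6, 30/10) = 3 servings → $1.50.
bell pepper only: max(17/2, 30/2) = 15 servings → $20.25.
kidney beans + bell pepper: the both-tight solution has a negative serving — not a feasible corner.
So the least-cost plan costs $1.50.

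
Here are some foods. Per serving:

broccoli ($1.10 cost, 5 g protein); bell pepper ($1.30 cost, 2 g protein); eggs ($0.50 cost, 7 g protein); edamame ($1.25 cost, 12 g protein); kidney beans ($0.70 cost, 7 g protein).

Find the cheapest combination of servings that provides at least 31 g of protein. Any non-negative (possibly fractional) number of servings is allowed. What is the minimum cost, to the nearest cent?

Cost per g of protein: eggs $0.0714, kidney beans $0.1000, edamame $0.1042, broccoli $0.2200, bell pepper $0.6500.
With no serving limits, use only eggs: 31 g / 7 g = 4.429 servings × $0.50 = $2.21.

$2.21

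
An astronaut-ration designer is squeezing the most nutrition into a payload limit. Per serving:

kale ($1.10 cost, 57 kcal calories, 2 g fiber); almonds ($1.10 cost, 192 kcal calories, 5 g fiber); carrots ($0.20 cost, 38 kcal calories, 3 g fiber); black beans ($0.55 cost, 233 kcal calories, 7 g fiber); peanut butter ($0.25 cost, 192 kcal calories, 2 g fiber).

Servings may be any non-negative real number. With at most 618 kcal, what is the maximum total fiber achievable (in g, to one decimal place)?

48.8 g

Fiber per kcal: carrots 0.07895, kale 0.03509, black beans 0.03004, almonds 0.02604, peanut butter 0.01042.
With no serving limits, spend the whole calories allowance on carrots: 618 kcal / 38 kcal × 3 g = 48.8 g.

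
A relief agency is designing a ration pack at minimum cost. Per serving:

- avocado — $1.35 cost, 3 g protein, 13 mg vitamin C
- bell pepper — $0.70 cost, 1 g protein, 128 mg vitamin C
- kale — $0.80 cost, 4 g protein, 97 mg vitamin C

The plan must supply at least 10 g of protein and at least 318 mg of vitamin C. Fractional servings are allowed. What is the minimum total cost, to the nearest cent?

$2.36

For a min-cost LP with two ≥-constraints, a basic feasible solution has at most two positive variables.
avocado only: max(10/3, 318/13) = 24.46 servings → $33.02.
bell pepper only: max(10/1, 318/128) = 10 servings → $7.00.
kale only: max(10/4, 318/97) = 3.278 servings → $2.62.
avocado + bell pepper with both tight: 2.593 servings and 2.221 servings → $5.06.
avocado + kale with both targets exact would need a negative amount; discard.
bell pepper + kale with both tight: 0.7277 servings and 2.318 servings → $2.36.
So the least-cost plan costs $2.36.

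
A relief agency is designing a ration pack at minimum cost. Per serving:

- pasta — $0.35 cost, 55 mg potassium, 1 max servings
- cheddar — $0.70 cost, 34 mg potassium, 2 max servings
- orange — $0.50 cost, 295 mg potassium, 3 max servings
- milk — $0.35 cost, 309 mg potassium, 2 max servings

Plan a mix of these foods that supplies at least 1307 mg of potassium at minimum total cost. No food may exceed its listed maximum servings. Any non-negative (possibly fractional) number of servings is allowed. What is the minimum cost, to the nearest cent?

Cost per mg of potassium: milk $0.0011, orange $0.0017, pasta $0.0064, cheddar $0.0206.
Take 2 servings of milk: +618.0 mg potassium for $0.70 (total $0.70, still need 689.0 mg).
Take 2.336 servings of orange: +689.0 mg potassium for $1.17 (total $1.87, still need 0.0 mg).
Filling from the cheapest source first is optimal under one linear minimum: $1.87.

$1.87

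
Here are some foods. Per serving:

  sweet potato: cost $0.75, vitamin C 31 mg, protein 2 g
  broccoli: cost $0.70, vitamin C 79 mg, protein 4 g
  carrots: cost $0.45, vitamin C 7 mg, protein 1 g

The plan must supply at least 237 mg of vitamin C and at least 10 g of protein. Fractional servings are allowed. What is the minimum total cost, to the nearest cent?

This is a tiny linear program; its minimum lies at a vertex of the feasible set. List the vertices and price them.
sweet potato only: max(237/31, 10/2) = 7.645 servings → $5.73.
broccoli only: max(237/79, 10/4) = 3 servings → $2.10.
carrots only: max(237/7, 10/1) = 33.86 servings → $15.24.
sweet potato + broccoli: the both-tight solution has a negative serving — not a feasible corner.
sweet potato + carrots: the both-tight solution has a negative serving — not a feasible corner.
broccoli + carrots: the both-tight solution has a negative serving — not a feasible corner.
So the least-cost plan costs $2.10.

$2.10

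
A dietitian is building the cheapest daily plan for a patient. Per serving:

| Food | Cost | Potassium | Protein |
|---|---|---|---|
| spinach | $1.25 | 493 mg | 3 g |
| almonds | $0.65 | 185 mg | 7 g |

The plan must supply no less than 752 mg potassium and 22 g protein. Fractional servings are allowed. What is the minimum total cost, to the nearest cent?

$2.44

Two binding constraints pin down two serving amounts, so the optimal mix uses at most two foods. The candidates are each food alone (scaled to the tighter of potassium/protein) and each pair with both constraints tight.
spinach only: max(752/493, 22/3) = 7.333 servings → $9.17.
almonds only: max(752/185, 22/7) = 4.065 servings → $2.64.
spinach + almonds with both tight: 0.4123 servings and 2.966 servings → $2.44.
Cheapest feasible corner: $2.44.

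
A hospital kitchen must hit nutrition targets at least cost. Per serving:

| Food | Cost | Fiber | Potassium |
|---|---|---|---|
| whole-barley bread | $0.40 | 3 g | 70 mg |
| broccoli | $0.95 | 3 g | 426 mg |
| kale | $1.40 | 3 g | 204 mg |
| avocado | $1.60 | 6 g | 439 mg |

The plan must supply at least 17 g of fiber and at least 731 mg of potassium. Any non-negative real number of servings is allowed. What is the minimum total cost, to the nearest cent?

$2.78

Two binding constraints pin down two serving amounts, so the optimal mix uses at most two foods. The candidates are each food alone (scaled to the tighter of fiber/potassium) and each pair with both constraints tight.
whole-barley bread only: max(17/3, 731/70) = 10.44 servings → $4.18.
broccoli only: max(17/3, 731/426) = 5.667 servings → $5.38.
kale only: max(17/3, 731/204) = 5.667 servings → $7.93.
avocado only: max(17/6, 731/439) = 2.833 servings → $4.53.
whole-barley bread + broccoli with both tight: 4.728 servings and 0.9391 servings → $2.78.
whole-barley bread + kale with both tight: 3.172 servings and 2.495 servings → $4.76.
whole-barley bread + avocado with both tight: 3.43 servings and 1.118 servings → $3.16.
broccoli + kale: the both-tight solution has a negative serving — not a feasible corner.
broccoli + avocado: intersection lies outside the first quadrant.
kale + avocado with both targets exact would need a negative amount; discard.
Cheapest feasible corner: $2.78.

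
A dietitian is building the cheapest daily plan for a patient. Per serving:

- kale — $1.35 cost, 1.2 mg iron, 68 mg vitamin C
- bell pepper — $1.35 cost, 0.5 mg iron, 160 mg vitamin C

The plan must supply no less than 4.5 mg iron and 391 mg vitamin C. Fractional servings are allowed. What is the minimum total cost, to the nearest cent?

Two binding constraints pin down two serving amounts, so the optimal mix uses at most two foods. The candidates are each food alone (scaled to the tighter of iron/vitamin C) and each pair with both constraints tight.
kale only: max(4.5/1.2, 391/68) = 5.75 servings → $7.76.
bell pepper only: max(4.5/0.5, 391/160) = 9 servings → $12.15.
kale + bell pepper with both tight: 3.32 servings and 1.033 servings → $5.88.
Cheapest feasible corner: $5.88.

$5.88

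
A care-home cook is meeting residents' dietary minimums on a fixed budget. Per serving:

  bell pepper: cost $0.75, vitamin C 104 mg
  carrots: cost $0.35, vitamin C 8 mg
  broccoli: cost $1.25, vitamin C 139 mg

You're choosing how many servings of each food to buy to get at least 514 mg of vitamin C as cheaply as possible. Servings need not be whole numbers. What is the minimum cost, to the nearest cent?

Cost per mg of vitamin C: bell pepper $0.0072, broccoli $0.0090, carrots $0.0437.
With no serving limits, use only bell pepper: 514 mg / 104 mg = 4.942 servings × $0.75 = $3.71.

$3.71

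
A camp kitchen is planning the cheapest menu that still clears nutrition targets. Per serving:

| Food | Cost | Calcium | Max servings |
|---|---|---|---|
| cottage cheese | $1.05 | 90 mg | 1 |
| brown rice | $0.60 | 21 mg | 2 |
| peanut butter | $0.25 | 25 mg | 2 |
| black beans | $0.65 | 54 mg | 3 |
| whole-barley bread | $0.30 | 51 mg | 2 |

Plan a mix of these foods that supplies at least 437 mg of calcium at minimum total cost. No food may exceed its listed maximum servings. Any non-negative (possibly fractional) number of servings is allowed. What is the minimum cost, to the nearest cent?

Cost per mg of calcium: whole-barley bread $0.0059, peanut butter $0.0100, cottage cheese $0.0117, black beans $0.0120, brown rice $0.0286.
Take 2 servings of whole-barley bread: +102.0 mg calcium for $0.60 (total $0.60, still need 335.0 mg).
Take 2 servings of peanut butter: +50.0 mg calcium for $0.50 (total $1.10, still need 285.0 mg).
Take 1 serving of cottage cheese: +90.0 mg calcium for $1.05 (total $2.15, still need 195.0 mg).
Take 3 servings of black beans: +162.0 mg calcium for $1.95 (total $4.10, still need 33.0 mg).
Take 1.571 servings of brown rice: +33.0 mg calcium for $0.94 (total $5.04, still need 0.0 mg).
Greedy by cheapest-per-mg is optimal for a single linear constraint, so the minimum cost is $5.04.

$5.04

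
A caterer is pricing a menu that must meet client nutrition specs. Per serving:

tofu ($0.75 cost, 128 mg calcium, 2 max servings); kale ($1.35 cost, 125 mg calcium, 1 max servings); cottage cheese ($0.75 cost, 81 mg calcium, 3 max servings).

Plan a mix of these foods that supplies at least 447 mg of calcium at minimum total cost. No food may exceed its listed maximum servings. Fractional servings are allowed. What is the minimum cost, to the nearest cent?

$3.27

Cost per mg of calcium: tofu $0.0059, cottage cheese $0.0093, kale $0.0108.
Take 2 servings of tofu: +256.0 mg calcium for $1.50 (total $1.50, still need 191.0 mg).
Take 2.358 servings of cottage cheese: +191.0 mg calcium for $1.77 (total $3.27, still need 0.0 mg).
Filling from the cheapest source first is optimal under one linear minimum: $3.27.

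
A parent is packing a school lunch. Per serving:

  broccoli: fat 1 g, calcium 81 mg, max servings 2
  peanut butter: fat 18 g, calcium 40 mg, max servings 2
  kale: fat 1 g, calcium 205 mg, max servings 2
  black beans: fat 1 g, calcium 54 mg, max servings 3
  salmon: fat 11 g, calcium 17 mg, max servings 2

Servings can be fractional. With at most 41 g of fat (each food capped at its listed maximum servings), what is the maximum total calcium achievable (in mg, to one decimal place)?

809.6 mg

Calcium per g fat: kale 205, broccoli 81, black beans 54, peanut butter 2.222, salmon 1.545.
Take 2 servings of kale: uses 2 g fat, +410.0 mg calcium (running total 410.0 mg).
Take 2 servings of broccoli: uses 2 g fat, +162.0 mg calcium (running total 572.0 mg).
Take 3 servings of black beans: uses 3 g fat, +162.0 mg calcium (running total 734.0 mg).
Take 1.889 servings of peanut butter: uses 34 g fat, +75.6 mg calcium (running total 809.6 mg).
Filling greedily by calcium-per-g fat is optimal for one linear limit, giving 809.6 mg.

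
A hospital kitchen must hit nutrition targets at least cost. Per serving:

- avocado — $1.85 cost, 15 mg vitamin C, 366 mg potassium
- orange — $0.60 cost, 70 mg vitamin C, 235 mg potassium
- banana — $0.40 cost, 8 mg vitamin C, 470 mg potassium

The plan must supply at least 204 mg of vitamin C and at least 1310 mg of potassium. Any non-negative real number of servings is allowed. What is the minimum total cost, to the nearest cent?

A basic optimal solution has at most two foods positive. Try each food alone and each pair with both targets met exactly.
avocado only: max(204/15, 1310/366) = 13.6 servings → $25.16.
orange only: max(204/70, 1310/235) = 5.574 servings → $3.34.
banana only: max(204/8, 1310/470) = 25.5 servings → $10.20.
avocado + orange with both tight: 1.981 servings and 2.49 servings → $5.16.
avocado + banana: the both-tight solution has a negative serving — not a feasible corner.
orange + banana with both tight: 2.753 servings and 1.411 servings → $2.22.
The minimum over all feasible corners is $2.22.

$2.22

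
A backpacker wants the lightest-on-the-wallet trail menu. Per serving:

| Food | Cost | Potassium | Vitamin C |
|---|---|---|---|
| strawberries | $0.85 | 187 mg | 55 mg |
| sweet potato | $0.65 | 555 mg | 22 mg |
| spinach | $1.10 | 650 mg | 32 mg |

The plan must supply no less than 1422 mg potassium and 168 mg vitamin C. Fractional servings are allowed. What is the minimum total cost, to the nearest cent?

With two linear requirements the optimum uses one or two foods; enumerate the corners.
strawberries only: max(1422/187, 168/55) = 7.604 servings → $6.46.
sweet potato only: max(1422/555, 168/22) = 7.636 servings → $4.96.
spinach only: max(1422/650, 168/32) = 5.25 servings → $5.78.
strawberries + sweet potato with both tight: 2.346 servings and 1.772 servings → $3.15.
strawberries + spinach with both tight: 2.14 servings and 1.572 servings → $3.55.
sweet potato + spinach: the both-tight solution has a negative serving — not a feasible corner.
The minimum over all feasible corners is $3.15.

$3.15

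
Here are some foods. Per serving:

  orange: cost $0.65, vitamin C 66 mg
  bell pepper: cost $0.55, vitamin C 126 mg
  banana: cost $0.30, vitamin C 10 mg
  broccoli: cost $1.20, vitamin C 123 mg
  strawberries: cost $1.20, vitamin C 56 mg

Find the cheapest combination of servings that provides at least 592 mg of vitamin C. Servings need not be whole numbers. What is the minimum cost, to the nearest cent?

Cost per mg of vitamin C: bell pepper $0.0044, broccoli $0.0098, orange $0.0098, strawberries $0.0214, banana $0.0300.
With no serving limits, use only bell pepper: 592 mg / 126 mg = 4.698 servings × $0.55 = $2.58.

$2.58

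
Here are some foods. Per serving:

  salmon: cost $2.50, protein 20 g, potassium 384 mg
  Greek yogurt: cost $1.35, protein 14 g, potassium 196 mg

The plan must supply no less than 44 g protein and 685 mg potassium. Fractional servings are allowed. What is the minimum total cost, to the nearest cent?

salmon only: max(44/20, 685/384) = 2.2 servings → $5.50.
Greek yogurt only: max(44/14, 685/196) = 3.495 servings → $4.72.
salmon + Greek yogurt with both tight: 0.6635 servings and 2.195 servings → $4.62.
So the least-cost plan costs $4.62.

$4.62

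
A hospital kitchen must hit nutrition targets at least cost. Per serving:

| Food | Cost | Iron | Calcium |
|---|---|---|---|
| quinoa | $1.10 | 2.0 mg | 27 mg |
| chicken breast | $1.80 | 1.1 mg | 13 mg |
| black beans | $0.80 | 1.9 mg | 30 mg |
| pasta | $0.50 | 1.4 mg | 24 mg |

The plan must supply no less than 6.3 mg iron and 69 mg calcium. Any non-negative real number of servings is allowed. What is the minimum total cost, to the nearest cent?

$2.25

An LP optimum is at a vertex; with two nutrient constraints at most two foods are used. Check each candidate.
quinoa only: max(6.3/2.0, 69/27) = 3.15 servings → $3.46.
chicken breast only: max(6.3/1.1, 69/13) = 5.727 servings → $10.31.
black beans only: max(6.3/1.9, 69/30) = 3.316 servings → $2.65.
pasta only: max(6.3/1.4, 69/24) = 4.5 servings → $2.25.
quinoa + chicken breast: intersection lies outside the first quadrant.
quinoa + black beans with both targets exact would need a negative amount; discard.
quinoa + pasta: intersection lies outside the first quadrant.
chicken breast + black beans with both targets exact would need a negative amount; discard.
chicken breast + pasta: the both-tight solution has a negative serving — not a feasible corner.
black beans + pasta: intersection lies outside the first quadrant.
Cheapest feasible corner: $2.25.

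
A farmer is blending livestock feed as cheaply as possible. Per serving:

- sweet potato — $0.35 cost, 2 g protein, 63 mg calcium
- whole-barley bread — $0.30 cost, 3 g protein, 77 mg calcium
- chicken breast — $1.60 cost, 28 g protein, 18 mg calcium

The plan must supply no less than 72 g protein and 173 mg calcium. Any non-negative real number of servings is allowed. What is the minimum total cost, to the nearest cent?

A basic optimal solution has at most two foods positive. Try each food alone and each pair with both targets met exactly.
sweet potato only: max(72/2, 173/63) = 36 servings → $12.60.
whole-barley bread only: max(72/3, 173/77) = 24 servings → $7.20.
chicken breast only: max(72/28, 173/18) = 9.611 servings → $15.38.
sweet potato + whole-barley bread with both targets exact would need a negative amount; discard.
sweet potato + chicken breast with both tight: 2.053 servings and 2.425 servings → $4.60.
whole-barley bread + chicken breast with both tight: 1.688 servings and 2.391 servings → $4.33.
The minimum over all feasible corners is $4.33.

$4.33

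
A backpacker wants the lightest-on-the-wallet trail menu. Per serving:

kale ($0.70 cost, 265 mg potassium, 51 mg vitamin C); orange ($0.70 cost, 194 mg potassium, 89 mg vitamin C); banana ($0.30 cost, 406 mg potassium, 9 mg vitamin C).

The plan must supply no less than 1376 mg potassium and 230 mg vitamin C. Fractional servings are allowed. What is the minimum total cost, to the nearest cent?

The cheapest plan sits at a corner of the feasible region — with two constraints it uses at most two foods.
kale only: max(1376/265, 230/51) = 5.192 servings → $3.63.
orange only: max(1376/194, 230/89) = 7.093 servings → $4.96.
banana only: max(1376/406, 230/9) = 25.56 servings → $7.67.
kale + orange: the both-tight solution has a negative serving — not a feasible corner.
kale + banana with both tight: 4.421 servings and 0.5036 servings → $3.25.
orange + banana with both tight: 2.355 servings and 2.264 servings → $2.33.
The minimum over all feasible corners is $2.33.

$2.33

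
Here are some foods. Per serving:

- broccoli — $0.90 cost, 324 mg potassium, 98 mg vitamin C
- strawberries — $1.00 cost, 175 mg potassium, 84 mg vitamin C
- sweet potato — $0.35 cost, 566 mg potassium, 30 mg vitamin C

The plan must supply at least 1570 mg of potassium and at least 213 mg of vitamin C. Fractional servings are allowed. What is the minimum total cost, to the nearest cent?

$2.09

broccoli only: max(1570/324, 213/98) = 4.846 servings → $4.36.
strawberries only: max(1570/175, 213/84) = 8.971 servings → $8.97.
sweet potato only: max(1570/566, 213/30) = 7.1 servings → $2.48.
broccoli + strawberries with both targets exact would need a negative amount; discard.
broccoli + sweet potato with both tight: 1.606 servings and 1.855 servings → $2.09.
strawberries + sweet potato with both tight: 1.737 servings and 2.237 servings → $2.52.
So the least-cost plan costs $2.09.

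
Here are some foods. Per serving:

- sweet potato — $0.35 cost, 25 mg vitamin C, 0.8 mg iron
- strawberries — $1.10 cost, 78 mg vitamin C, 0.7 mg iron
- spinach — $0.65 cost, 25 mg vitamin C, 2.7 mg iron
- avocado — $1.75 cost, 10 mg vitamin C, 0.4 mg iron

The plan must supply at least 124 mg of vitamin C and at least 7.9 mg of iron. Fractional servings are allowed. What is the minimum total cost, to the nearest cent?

$2.36

A basic optimal solution has at most two foods positive. Try each food alone and each pair with both targets met exactly.
sweet potato only: max(124/25, 7.9/0.8) = 9.875 servings → $3.46.
strawberries only: max(124/78, 7.9/0.7) = 11.29 servings → $12.41.
spinach only: max(124/25, 7.9/2.7) = 4.96 servings → $3.22.
avocado only: max(124/10, 7.9/0.4) = 19.75 servings → $34.56.
sweet potato + strawberries: the both-tight solution has a negative serving — not a feasible corner.
sweet potato + spinach with both tight: 2.891 servings and 2.069 servings → $2.36.
sweet potato + avocado: the both-tight solution has a negative serving — not a feasible corner.
strawberries + spinach with both tight: 0.711 servings and 2.742 servings → $2.56.
strawberries + avocado: the both-tight solution has a negative serving — not a feasible corner.
spinach + avocado with both tight: 1.729 servings and 8.076 servings → $15.26.
Cheapest feasible corner: $2.36.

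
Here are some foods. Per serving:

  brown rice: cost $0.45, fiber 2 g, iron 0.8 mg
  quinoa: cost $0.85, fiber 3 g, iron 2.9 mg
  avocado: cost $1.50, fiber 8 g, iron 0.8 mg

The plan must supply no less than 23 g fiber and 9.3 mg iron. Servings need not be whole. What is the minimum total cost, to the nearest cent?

At the optimum either one food covers both requirements or two foods hit both targets exactly; no other combination can be cheaper.
brown rice only: max(23/2, 9.3/0.8) = 11.62 servings → $5.23.
quinoa only: max(23/3, 9.3/2.9) = 7.667 servings → $6.52.
avocado only: max(23/8, 9.3/0.8) = 11.62 servings → $17.44.
brown rice + quinoa with both tight: 11.41 servings and 0.05882 servings → $5.19.
brown rice + avocado with both targets exact would need a negative amount; discard.
quinoa + avocado with both tight: 2.692 servings and 1.865 servings → $5.09.
So the least-cost plan costs $5.09.

$5.09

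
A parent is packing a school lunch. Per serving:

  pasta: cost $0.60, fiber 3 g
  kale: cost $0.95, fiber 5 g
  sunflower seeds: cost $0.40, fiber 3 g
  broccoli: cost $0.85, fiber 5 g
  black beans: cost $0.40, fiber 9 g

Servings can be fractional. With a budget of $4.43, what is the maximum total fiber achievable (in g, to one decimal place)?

99.7 g

Fiber per dollar: black beans 22.5, sunflower seeds 7.5, broccoli 5.882, kale 5.263, pasta 5.
With no serving limits, spend the whole cost allowance on black beans: $4.43 / $0.40 × 9 g = 99.7 g.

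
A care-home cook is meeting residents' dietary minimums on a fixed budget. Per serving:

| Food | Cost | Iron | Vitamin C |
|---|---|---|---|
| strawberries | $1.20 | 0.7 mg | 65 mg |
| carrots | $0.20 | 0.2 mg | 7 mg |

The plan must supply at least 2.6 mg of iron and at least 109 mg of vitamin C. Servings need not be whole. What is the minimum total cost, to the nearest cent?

At the optimum either one food covers both requirements or two foods hit both targets exactly; no other combination can be cheaper.
strawberries only: max(2.6/0.7, 109/65) = 3.714 servings → $4.46.
carrots only: max(2.6/0.2, 109/7) = 15.57 servings → $3.11.
strawberries + carrots with both tight: 0.4444 servings and 11.44 servings → $2.82.
So the least-cost plan costs $2.82.

$2.82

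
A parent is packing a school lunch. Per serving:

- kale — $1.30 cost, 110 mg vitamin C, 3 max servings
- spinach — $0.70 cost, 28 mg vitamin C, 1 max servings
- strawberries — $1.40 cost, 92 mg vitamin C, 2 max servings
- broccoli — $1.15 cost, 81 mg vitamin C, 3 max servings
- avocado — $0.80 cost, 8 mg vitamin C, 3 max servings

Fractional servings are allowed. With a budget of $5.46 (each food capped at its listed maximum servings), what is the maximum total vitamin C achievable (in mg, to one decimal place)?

Vitamin C per dollar: kale 84.62, broccoli 70.43, strawberries 65.71, spinach 40, avocado 10.
Take 3 servings of kale: spends $3.90, +330.0 mg vitamin C (running total 330.0 mg).
Take 1.357 servings of broccoli: spends $1.56, +109.9 mg vitamin C (running total 439.9 mg).
Greedy by best ratio exhausts the cost allowance optimally: 439.9 mg.

439.9 mg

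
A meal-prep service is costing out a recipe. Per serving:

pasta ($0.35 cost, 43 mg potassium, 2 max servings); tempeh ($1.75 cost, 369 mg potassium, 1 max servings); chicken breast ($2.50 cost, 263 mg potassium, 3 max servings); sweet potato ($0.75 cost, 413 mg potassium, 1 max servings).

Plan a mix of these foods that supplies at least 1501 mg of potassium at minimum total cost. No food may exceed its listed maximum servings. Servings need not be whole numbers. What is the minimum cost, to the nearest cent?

Cost per mg of potassium: sweet potato $0.0018, tempeh $0.0047, pasta $0.0081, chicken breast $0.0095.
Take 1 serving of sweet potato: +413.0 mg potassium for $0.75 (total $0.75, still need 1088.0 mg).
Take 1 serving of tempeh: +369.0 mg potassium for $1.75 (total $2.50, still need 719.0 mg).
Take 2 servings of pasta: +86.0 mg potassium for $0.70 (total $3.20, still need 633.0 mg).
Take 2.407 servings of chicken breast: +633.0 mg potassium for $6.02 (total $9.22, still need 0.0 mg).
Filling from the cheapest source first is optimal under one linear minimum: $9.22.

$9.22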